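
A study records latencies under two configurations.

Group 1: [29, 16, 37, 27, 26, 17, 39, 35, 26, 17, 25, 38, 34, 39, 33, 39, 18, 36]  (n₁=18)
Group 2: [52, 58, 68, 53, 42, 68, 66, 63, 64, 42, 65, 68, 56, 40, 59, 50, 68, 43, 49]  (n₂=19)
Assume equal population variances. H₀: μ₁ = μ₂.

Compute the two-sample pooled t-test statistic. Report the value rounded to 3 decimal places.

test statistic = -8.894

x̄₁=29.500, s₁=8.340, n₁=18
x̄₂=56.526, s₂=10.013, n₂=19
s_p² = [17·8.340² + 18·10.013²]/35 = 85.3496
SE = √(s_p²·(1/18+1/19)) = 3.0387
t = (29.500−56.526)/3.0387 = -8.8940
df = 35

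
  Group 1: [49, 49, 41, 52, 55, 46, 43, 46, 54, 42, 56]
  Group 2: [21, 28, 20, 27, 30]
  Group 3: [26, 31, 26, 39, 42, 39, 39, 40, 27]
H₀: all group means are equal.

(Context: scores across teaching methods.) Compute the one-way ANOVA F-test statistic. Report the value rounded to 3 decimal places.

Group means [48.45, 25.20, 34.33], grand mean 38.720
SSB = Σnᵢ(x̄ᵢ−x̄)² = 2129.513; SSW = ΣΣ(x−x̄ᵢ)² = 721.527
MSB = 2129.513/2 = 1064.7564; MSW = 721.527/22 = 32.7967
F = MSB/MSW = 32.4654
df = (2, 22)

test statistic = 32.465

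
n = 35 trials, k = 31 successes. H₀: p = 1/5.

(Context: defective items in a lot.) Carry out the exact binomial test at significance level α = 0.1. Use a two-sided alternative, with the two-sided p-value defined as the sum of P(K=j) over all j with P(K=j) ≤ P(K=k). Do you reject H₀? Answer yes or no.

Exact binomial: n=35, k=31, p₀=1/5=0.2000
P(X=j) = C(n,j)·p₀^j·(1−p₀)^(n−j); p = Σ P(X=j) over j with P(X=j) ≤ P(X=31)
p-value (two-sided) = 0.00000
At α=0.1: p < α → reject H₀

reject H₀: yes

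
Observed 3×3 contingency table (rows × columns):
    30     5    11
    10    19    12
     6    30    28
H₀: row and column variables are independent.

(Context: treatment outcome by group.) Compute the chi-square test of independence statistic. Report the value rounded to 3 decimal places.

Row totals [46, 41, 64], col totals [46, 54, 51], n=151
χ² = (30−14.01)²/14.01 + (5−16.45)²/16.45 + (11−15.54)²/15.54 + (10−12.49)²/12.49 + (19−14.66)²/14.66 + (12−13.85)²/13.85 + (6−19.50)²/19.50 + (30−22.89)²/22.89 + (28−21.62)²/21.62 = 42.9981
df = 4

test statistic = 42.998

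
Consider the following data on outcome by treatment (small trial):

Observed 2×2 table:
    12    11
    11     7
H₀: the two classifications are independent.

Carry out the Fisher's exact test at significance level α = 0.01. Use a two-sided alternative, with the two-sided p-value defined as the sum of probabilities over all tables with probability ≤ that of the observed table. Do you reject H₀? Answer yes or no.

Margins: r₁=23, r₂=18, c₁=23, c₂=18, n=41
p_obs = C(23,12)·C(18,11)/C(41,23); sum pmf over tables with pmf ≤ p_obs
p-value (two-sided) = 0.75231
At α=0.01: p ≥ α → fail to reject H₀

reject H₀: no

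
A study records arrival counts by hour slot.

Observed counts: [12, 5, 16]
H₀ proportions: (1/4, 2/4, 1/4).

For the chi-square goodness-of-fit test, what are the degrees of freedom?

degrees of freedom = 2

df = k − 1 = 3 − 1 = 2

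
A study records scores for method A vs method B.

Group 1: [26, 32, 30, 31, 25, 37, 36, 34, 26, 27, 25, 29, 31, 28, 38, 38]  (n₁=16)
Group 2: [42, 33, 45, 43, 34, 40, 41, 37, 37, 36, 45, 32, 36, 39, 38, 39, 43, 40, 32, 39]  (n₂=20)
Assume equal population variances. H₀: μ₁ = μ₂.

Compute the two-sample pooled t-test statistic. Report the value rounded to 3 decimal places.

test statistic = -5.396

x̄₁=30.812, s₁=4.622, n₁=16
x̄₂=38.550, s₂=3.980, n₂=20
s_p² = [15·4.622² + 19·3.980²]/34 = 18.2761
SE = √(s_p²·(1/16+1/20)) = 1.4339
t = (30.812−38.550)/1.4339 = -5.3961
df = 34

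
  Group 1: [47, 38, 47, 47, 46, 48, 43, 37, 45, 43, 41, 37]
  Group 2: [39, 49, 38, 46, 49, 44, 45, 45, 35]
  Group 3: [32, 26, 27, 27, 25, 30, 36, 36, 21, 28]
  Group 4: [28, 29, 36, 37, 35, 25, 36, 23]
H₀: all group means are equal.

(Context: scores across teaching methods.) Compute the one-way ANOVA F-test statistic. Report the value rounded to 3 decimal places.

test statistic = 25.906

Group means [43.25, 43.33, 28.80, 31.12], grand mean 37.077
SSB = Σnᵢ(x̄ᵢ−x̄)² = 1778.044; SSW = ΣΣ(x−x̄ᵢ)² = 800.725
MSB = 1778.044/3 = 592.6814; MSW = 800.725/35 = 22.8779
F = MSB/MSW = 25.9063
df = (3, 35)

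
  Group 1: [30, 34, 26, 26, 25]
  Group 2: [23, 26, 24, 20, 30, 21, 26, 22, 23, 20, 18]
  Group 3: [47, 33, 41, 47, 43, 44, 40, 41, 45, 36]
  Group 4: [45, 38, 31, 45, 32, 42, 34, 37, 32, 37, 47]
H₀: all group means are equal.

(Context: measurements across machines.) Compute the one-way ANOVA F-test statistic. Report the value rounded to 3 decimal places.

Group means [28.20, 23.00, 41.70, 38.18], grand mean 33.270
SSB = Σnᵢ(x̄ᵢ−x̄)² = 2264.761; SSW = ΣΣ(x−x̄ᵢ)² = 692.536
MSB = 2264.761/3 = 754.9203; MSW = 692.536/33 = 20.9860
F = MSB/MSW = 35.9727
df = (3, 33)

test statistic = 35.973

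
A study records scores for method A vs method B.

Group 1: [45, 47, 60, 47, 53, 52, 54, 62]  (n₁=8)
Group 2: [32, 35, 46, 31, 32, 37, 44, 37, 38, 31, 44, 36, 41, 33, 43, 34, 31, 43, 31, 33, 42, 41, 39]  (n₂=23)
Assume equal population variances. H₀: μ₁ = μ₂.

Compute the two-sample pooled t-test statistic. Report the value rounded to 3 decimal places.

test statistic = 7.048

x̄₁=52.500, s₁=6.164, n₁=8
x̄₂=37.130, s₂=5.012, n₂=23
s_p² = [7·6.164² + 22·5.012²]/29 = 28.2279
SE = √(s_p²·(1/8+1/23)) = 2.1808
t = (52.500−37.130)/2.1808 = 7.0477
df = 29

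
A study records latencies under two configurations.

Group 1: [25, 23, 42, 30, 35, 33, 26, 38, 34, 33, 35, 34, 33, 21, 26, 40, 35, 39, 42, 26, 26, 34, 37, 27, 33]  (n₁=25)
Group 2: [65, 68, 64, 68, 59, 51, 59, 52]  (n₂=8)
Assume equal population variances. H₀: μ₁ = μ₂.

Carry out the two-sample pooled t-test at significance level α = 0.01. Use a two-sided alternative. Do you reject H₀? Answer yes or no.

x̄₁=32.280, s₁=5.913, n₁=25
x̄₂=60.750, s₂=6.671, n₂=8
s_p² = [24·5.913² + 7·6.671²]/31 = 37.1142
SE = √(s_p²·(1/25+1/8)) = 2.4746
t = (32.280−60.750)/2.4746 = -11.5047
df = 31
p-value (two-sided) = 0.00000
At α=0.01: p < α → reject H₀

reject H₀: yes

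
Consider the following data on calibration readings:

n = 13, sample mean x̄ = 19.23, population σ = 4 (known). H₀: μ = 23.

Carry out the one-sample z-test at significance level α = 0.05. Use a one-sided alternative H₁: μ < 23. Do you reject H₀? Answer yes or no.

SE = σ/√n = 4/√13 = 1.1094
z = (x̄−μ₀)/SE = (19.23−23)/1.1094 = -3.3982
p-value (one-sided, H₁ less) = 0.00034
At α=0.05: p < α → reject H₀

reject H₀: yes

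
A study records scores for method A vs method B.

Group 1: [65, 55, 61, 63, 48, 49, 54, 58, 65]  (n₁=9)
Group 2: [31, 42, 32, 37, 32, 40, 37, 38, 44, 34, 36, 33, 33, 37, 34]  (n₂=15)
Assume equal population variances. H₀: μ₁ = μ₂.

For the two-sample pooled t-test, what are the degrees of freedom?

df = n₁ + n₂ − 2 = 9 + 15 − 2 = 22

degrees of freedom = 22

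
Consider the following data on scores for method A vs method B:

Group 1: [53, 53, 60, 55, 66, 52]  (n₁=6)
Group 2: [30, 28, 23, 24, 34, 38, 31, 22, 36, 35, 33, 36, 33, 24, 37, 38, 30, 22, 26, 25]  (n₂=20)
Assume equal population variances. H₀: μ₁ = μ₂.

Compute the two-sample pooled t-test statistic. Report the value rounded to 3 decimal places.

test statistic = 10.080

x̄₁=56.500, s₁=5.468, n₁=6
x̄₂=30.250, s₂=5.628, n₂=20
s_p² = [5·5.468² + 19·5.628²]/24 = 31.3021
SE = √(s_p²·(1/6+1/20)) = 2.6042
t = (56.500−30.250)/2.6042 = 10.0797
df = 24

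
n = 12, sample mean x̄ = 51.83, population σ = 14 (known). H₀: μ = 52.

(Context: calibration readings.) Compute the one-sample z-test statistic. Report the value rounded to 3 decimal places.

SE = σ/√n = 14/√12 = 4.0415
z = (x̄−μ₀)/SE = (51.83−52)/4.0415 = -0.0421

test statistic = -0.042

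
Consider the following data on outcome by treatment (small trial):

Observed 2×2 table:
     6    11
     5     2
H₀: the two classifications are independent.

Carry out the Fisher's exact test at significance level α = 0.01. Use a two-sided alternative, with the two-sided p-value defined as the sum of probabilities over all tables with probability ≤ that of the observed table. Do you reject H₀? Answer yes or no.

Margins: r₁=17, r₂=7, c₁=11, c₂=13, n=24
p_obs = C(17,6)·C(7,5)/C(24,11); sum pmf over tables with pmf ≤ p_obs
p-value (two-sided) = 0.18192
At α=0.01: p ≥ α → fail to reject H₀

reject H₀: no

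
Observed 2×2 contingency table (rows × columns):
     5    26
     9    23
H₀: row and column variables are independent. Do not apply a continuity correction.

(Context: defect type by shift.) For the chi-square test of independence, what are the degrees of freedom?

degrees of freedom = 1

df = (r−1)(c−1) = (2−1)·(2−1) = 1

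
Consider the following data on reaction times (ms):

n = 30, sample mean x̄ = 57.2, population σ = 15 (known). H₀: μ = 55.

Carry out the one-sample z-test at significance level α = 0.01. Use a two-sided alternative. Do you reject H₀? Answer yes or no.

SE = σ/√n = 15/√30 = 2.7386
z = (x̄−μ₀)/SE = (57.2−55)/2.7386 = 0.8033
p-value (two-sided) = 0.42179
At α=0.01: p ≥ α → fail to reject H₀

reject H₀: no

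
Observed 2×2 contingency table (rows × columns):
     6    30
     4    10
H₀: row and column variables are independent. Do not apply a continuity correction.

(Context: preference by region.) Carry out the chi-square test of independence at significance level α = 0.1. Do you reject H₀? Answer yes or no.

Row totals [36, 14], col totals [10, 40], n=50
χ² = (6−7.20)²/7.20 + (30−28.80)²/28.80 + (4−2.80)²/2.80 + (10−11.20)²/11.20 = 0.8929
df = 1
p-value (upper-tail) = 0.34470
At α=0.1: p ≥ α → fail to reject H₀

reject H₀: no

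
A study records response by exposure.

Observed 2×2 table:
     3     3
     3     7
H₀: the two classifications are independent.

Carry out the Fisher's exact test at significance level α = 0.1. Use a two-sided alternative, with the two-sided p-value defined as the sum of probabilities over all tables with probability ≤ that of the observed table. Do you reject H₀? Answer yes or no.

reject H₀: no

Margins: r₁=6, r₂=10, c₁=6, c₂=10, n=16
p_obs = C(6,3)·C(10,3)/C(16,6); sum pmf over tables with pmf ≤ p_obs
p-value (two-sided) = 0.60664
At α=0.1: p ≥ α → fail to reject H₀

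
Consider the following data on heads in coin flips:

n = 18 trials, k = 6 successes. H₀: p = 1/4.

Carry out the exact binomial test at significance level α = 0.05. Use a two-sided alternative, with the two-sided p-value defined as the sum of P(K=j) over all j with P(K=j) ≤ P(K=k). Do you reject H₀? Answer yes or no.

Exact binomial: n=18, k=6, p₀=1/4=0.2500
P(X=j) = C(n,j)·p₀^j·(1−p₀)^(n−j); p = Σ P(X=j) over j with P(X=j) ≤ P(X=6)
p-value (two-sided) = 0.41785
At α=0.05: p ≥ α → fail to reject H₀

reject H₀: no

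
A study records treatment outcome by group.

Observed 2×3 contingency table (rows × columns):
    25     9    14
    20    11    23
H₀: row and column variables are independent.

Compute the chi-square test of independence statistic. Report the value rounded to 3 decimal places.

test statistic = 2.601

Row totals [48, 54], col totals [45, 20, 37], n=102
χ² = (25−21.18)²/21.18 + (9−9.41)²/9.41 + (14−17.41)²/17.41 + (20−23.82)²/23.82 + (11−10.59)²/10.59 + (23−19.59)²/19.59 = 2.6008
df = 2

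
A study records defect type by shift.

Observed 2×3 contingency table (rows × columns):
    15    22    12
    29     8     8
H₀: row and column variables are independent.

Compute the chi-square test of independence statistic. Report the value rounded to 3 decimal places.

Row totals [49, 45], col totals [44, 30, 20], n=94
χ² = (15−22.94)²/22.94 + (22−15.64)²/15.64 + (12−10.43)²/10.43 + (29−21.06)²/21.06 + (8−14.36)²/14.36 + (8−9.57)²/9.57 = 11.6387
df = 2

test statistic = 11.639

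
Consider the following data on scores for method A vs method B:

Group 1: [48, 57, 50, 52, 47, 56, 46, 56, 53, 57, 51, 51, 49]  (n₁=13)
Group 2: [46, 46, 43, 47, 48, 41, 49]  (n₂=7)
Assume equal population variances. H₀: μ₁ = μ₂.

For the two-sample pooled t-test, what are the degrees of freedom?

degrees of freedom = 18

df = n₁ + n₂ − 2 = 13 + 7 − 2 = 18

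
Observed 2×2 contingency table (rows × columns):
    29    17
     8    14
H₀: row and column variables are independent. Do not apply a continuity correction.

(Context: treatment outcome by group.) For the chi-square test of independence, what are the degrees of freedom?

degrees of freedom = 1

df = (r−1)(c−1) = (2−1)·(2−1) = 1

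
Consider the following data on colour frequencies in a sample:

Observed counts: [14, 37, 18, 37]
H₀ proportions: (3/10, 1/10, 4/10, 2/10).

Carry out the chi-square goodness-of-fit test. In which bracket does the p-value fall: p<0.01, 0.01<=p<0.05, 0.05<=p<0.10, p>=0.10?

n = 106; E_i = n·p_i = [31.80, 10.60, 42.40, 21.20]
χ² = (14−31.80)²/31.80 + (37−10.60)²/10.60 + (18−42.40)²/42.40 + (37−21.20)²/21.20 = 101.5314
df = 3
p-value (upper-tail) = 0.00000
→ bracket: p<0.01

p-value bracket: p<0.01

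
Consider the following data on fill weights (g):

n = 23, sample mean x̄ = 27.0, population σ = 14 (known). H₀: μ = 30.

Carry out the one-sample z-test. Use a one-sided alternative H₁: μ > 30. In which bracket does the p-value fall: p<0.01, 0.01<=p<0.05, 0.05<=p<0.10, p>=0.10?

p-value bracket: p>=0.10

SE = σ/√n = 14/√23 = 2.9192
z = (x̄−μ₀)/SE = (27.0−30)/2.9192 = -1.0277
p-value (one-sided, H₁ greater) = 0.84795
→ bracket: p>=0.10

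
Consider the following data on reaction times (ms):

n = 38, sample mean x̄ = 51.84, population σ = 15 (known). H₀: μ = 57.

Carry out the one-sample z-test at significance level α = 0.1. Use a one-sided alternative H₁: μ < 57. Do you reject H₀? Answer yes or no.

reject H₀: yes

SE = σ/√n = 15/√38 = 2.4333
z = (x̄−μ₀)/SE = (51.84−57)/2.4333 = -2.1206
p-value (one-sided, H₁ less) = 0.01698
At α=0.1: p < α → reject H₀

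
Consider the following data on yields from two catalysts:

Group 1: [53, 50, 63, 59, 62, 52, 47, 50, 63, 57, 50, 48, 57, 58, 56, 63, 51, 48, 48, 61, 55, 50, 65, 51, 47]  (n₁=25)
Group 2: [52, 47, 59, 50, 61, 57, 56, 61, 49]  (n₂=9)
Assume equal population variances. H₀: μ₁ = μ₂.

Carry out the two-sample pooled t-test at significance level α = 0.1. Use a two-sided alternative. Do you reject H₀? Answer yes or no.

reject H₀: no

x̄₁=54.560, s₁=5.867, n₁=25
x̄₂=54.667, s₂=5.315, n₂=9
s_p² = [24·5.867² + 8·5.315²]/32 = 32.8800
SE = √(s_p²·(1/25+1/9)) = 2.2290
t = (54.560−54.667)/2.2290 = -0.0479
df = 32
p-value (two-sided) = 0.96213
At α=0.1: p ≥ α → fail to reject H₀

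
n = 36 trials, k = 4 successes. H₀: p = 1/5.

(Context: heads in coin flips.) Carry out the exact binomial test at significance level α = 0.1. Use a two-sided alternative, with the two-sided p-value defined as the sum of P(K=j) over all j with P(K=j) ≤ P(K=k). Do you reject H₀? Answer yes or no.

Exact binomial: n=36, k=4, p₀=1/5=0.2000
P(X=j) = C(n,j)·p₀^j·(1−p₀)^(n−j); p = Σ P(X=j) over j with P(X=j) ≤ P(X=4)
p-value (two-sided) = 0.21581
At α=0.1: p ≥ α → fail to reject H₀

reject H₀: no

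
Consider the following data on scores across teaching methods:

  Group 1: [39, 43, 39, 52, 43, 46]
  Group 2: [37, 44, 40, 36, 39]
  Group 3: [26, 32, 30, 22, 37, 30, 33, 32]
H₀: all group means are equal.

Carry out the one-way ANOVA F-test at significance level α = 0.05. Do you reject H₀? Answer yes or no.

Group means [43.67, 39.20, 30.25], grand mean 36.842
SSB = Σnᵢ(x̄ᵢ−x̄)² = 654.893; SSW = ΣΣ(x−x̄ᵢ)² = 303.633
MSB = 654.893/2 = 327.4465; MSW = 303.633/16 = 18.9771
F = MSB/MSW = 17.2548
df = (2, 16)
p-value (upper-tail) = 0.00010
At α=0.05: p < α → reject H₀

reject H₀: yes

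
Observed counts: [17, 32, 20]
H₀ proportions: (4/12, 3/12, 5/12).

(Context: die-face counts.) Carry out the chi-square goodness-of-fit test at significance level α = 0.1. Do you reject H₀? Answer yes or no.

n = 69; E_i = n·p_i = [23.00, 17.25, 28.75]
χ² = (17−23.00)²/23.00 + (32−17.25)²/17.25 + (20−28.75)²/28.75 = 16.8406
df = 2
p-value (upper-tail) = 0.00022
At α=0.1: p < α → reject H₀

reject H₀: yes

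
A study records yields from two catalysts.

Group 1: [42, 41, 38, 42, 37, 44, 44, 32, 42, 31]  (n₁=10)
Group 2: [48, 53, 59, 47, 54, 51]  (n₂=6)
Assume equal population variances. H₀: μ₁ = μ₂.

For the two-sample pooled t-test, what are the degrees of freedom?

degrees of freedom = 14

df = n₁ + n₂ − 2 = 10 + 6 − 2 = 14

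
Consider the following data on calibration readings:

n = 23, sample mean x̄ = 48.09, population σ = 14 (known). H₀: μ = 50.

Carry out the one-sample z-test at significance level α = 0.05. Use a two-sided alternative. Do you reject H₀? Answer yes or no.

SE = σ/√n = 14/√23 = 2.9192
z = (x̄−μ₀)/SE = (48.09−50)/2.9192 = -0.6543
p-value (two-sided) = 0.51293
At α=0.05: p ≥ α → fail to reject H₀

reject H₀: no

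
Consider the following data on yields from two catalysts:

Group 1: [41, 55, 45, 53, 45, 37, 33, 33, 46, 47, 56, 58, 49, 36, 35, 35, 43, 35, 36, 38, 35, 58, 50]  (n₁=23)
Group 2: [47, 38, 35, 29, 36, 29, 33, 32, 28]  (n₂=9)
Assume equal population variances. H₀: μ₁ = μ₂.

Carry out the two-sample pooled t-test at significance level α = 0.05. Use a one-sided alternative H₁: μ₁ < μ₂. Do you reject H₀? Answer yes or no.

x̄₁=43.435, s₁=8.516, n₁=23
x̄₂=34.111, s₂=5.925, n₂=9
s_p² = [22·8.516² + 8·5.925²]/30 = 62.5514
SE = √(s_p²·(1/23+1/9)) = 3.1096
t = (43.435−34.111)/3.1096 = 2.9983
df = 30
p-value (one-sided, H₁ less) = 0.99729
At α=0.05: p ≥ α → fail to reject H₀

reject H₀: no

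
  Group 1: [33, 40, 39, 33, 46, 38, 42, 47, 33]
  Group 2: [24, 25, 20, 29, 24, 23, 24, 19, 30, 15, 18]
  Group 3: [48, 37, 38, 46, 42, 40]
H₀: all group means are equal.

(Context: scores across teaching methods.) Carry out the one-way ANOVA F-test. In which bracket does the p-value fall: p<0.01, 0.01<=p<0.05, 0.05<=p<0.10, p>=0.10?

Group means [39.00, 22.82, 41.83], grand mean 32.808
SSB = Σnᵢ(x̄ᵢ−x̄)² = 1931.569; SSW = ΣΣ(x−x̄ᵢ)² = 534.470
MSB = 1931.569/2 = 965.7844; MSW = 534.470/23 = 23.2378
F = MSB/MSW = 41.5609
df = (2, 23)
p-value (upper-tail) = 0.00000
→ bracket: p<0.01

p-value bracket: p<0.01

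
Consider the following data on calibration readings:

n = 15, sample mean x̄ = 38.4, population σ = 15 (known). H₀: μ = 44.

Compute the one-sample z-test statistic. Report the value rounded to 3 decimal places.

SE = σ/√n = 15/√15 = 3.8730
z = (x̄−μ₀)/SE = (38.4−44)/3.8730 = -1.4459

test statistic = -1.446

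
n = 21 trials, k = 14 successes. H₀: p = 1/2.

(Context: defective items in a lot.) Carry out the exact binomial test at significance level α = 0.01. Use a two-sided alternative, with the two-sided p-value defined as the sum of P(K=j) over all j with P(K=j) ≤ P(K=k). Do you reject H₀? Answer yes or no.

reject H₀: no

Exact binomial: n=21, k=14, p₀=1/2=0.5000
P(X=j) = C(n,j)·p₀^j·(1−p₀)^(n−j); p = Σ P(X=j) over j with P(X=j) ≤ P(X=14)
p-value (two-sided) = 0.18925
At α=0.01: p ≥ α → fail to reject H₀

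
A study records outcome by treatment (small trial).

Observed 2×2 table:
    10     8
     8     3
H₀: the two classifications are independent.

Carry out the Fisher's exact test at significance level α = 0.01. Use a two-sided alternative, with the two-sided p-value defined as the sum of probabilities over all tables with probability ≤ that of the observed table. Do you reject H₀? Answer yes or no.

reject H₀: no

Margins: r₁=18, r₂=11, c₁=18, c₂=11, n=29
p_obs = C(18,10)·C(11,8)/C(29,18); sum pmf over tables with pmf ≤ p_obs
p-value (two-sided) = 0.44856
At α=0.01: p ≥ α → fail to reject H₀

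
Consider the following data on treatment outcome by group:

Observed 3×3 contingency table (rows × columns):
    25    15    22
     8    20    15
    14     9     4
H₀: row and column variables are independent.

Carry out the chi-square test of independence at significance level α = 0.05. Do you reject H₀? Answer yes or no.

reject H₀: yes

Row totals [62, 43, 27], col totals [47, 44, 41], n=132
χ² = (25−22.08)²/22.08 + (15−20.67)²/20.67 + (22−19.26)²/19.26 + (8−15.31)²/15.31 + (20−14.33)²/14.33 + (15−13.36)²/13.36 + (14−9.61)²/9.61 + (9−9.00)²/9.00 + (4−8.39)²/8.39 = 12.5606
df = 4
p-value (upper-tail) = 0.01363
At α=0.05: p < α → reject H₀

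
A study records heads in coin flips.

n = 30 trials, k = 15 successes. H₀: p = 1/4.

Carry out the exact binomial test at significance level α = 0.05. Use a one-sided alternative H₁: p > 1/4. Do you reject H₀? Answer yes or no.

reject H₀: yes

Exact binomial: n=30, k=15, p₀=1/4=0.2500
P(X≥15) from Σ C(n,i)·p₀^i·(1−p₀)^(n−i)
p-value (one-sided, H₁ greater) = 0.00275
At α=0.05: p < α → reject H₀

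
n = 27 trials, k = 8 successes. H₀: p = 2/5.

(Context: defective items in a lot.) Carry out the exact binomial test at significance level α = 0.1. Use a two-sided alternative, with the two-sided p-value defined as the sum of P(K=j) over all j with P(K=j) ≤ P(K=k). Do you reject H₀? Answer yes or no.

reject H₀: no

Exact binomial: n=27, k=8, p₀=2/5=0.4000
P(X=j) = C(n,j)·p₀^j·(1−p₀)^(n−j); p = Σ P(X=j) over j with P(X=j) ≤ P(X=8)
p-value (two-sided) = 0.32860
At α=0.1: p ≥ α → fail to reject H₀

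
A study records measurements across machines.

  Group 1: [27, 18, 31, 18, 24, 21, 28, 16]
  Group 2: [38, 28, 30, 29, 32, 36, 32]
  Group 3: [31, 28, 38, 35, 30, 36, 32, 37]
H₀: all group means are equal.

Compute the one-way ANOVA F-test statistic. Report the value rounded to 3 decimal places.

Group means [22.88, 32.14, 33.38], grand mean 29.348
SSB = Σnᵢ(x̄ᵢ−x̄)² = 519.610; SSW = ΣΣ(x−x̄ᵢ)² = 381.607
MSB = 519.610/2 = 259.8051; MSW = 381.607/20 = 19.0804
F = MSB/MSW = 13.6164
df = (2, 20)

test statistic = 13.616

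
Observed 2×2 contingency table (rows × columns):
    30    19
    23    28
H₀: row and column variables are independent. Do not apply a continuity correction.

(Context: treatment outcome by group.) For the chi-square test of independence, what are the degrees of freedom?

df = (r−1)(c−1) = (2−1)·(2−1) = 1

degrees of freedom = 1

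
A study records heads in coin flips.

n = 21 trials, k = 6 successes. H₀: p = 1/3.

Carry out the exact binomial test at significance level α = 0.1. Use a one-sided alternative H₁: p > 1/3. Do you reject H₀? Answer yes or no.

Exact binomial: n=21, k=6, p₀=1/3=0.3333
P(X≥6) from Σ C(n,i)·p₀^i·(1−p₀)^(n−i)
p-value (one-sided, H₁ greater) = 0.75135
At α=0.1: p ≥ α → fail to reject H₀

reject H₀: no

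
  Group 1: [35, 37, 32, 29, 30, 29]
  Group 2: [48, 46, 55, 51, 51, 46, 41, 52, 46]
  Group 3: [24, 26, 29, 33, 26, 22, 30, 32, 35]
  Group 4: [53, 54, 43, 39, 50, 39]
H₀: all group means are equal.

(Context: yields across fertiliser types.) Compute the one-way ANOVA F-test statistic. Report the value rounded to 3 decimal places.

test statistic = 35.502

Group means [32.00, 48.44, 28.56, 46.33], grand mean 38.767
SSB = Σnᵢ(x̄ᵢ−x̄)² = 2399.589; SSW = ΣΣ(x−x̄ᵢ)² = 585.778
MSB = 2399.589/3 = 799.8630; MSW = 585.778/26 = 22.5299
F = MSB/MSW = 35.5023
df = (3, 26)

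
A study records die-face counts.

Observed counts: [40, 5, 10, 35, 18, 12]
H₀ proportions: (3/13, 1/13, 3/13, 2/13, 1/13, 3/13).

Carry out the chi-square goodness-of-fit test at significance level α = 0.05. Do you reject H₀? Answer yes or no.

n = 120; E_i = n·p_i = [27.69, 9.23, 27.69, 18.46, 9.23, 27.69]
χ² = (40−27.69)²/27.69 + (5−9.23)²/9.23 + (10−27.69)²/27.69 + (35−18.46)²/18.46 + (18−9.23)²/9.23 + (12−27.69)²/27.69 = 50.7514
df = 5
p-value (upper-tail) = 0.00000
At α=0.05: p < α → reject H₀

reject H₀: yes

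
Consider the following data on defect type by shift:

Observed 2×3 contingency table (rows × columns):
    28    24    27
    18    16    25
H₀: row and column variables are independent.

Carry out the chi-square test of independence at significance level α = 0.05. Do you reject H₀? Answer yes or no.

reject H₀: no

Row totals [79, 59], col totals [46, 40, 52], n=138
χ² = (28−26.33)²/26.33 + (24−22.90)²/22.90 + (27−29.77)²/29.77 + (18−19.67)²/19.67 + (16−17.10)²/17.10 + (25−22.23)²/22.23 = 0.9727
df = 2
p-value (upper-tail) = 0.61486
At α=0.05: p ≥ α → fail to reject H₀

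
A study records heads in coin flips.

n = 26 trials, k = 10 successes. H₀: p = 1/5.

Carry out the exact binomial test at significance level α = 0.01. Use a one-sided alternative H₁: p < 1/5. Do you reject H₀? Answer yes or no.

reject H₀: no

Exact binomial: n=26, k=10, p₀=1/5=0.2000
P(X≤10) from Σ C(n,i)·p₀^i·(1−p₀)^(n−i)
p-value (one-sided, H₁ less) = 0.99209
At α=0.01: p ≥ α → fail to reject H₀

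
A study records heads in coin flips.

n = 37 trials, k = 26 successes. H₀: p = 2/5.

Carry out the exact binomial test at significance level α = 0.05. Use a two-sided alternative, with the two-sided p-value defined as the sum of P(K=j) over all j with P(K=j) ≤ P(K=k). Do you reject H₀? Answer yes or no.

reject H₀: yes

Exact binomial: n=37, k=26, p₀=2/5=0.4000
P(X=j) = C(n,j)·p₀^j·(1−p₀)^(n−j); p = Σ P(X=j) over j with P(X=j) ≤ P(X=26)
p-value (two-sided) = 0.00029
At α=0.05: p < α → reject H₀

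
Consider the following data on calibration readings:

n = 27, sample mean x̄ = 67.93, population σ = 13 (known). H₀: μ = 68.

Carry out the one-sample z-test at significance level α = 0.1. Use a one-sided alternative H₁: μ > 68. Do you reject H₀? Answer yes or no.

reject H₀: no

SE = σ/√n = 13/√27 = 2.5019
z = (x̄−μ₀)/SE = (67.93−68)/2.5019 = -0.0280
p-value (one-sided, H₁ greater) = 0.51116
At α=0.1: p ≥ α → fail to reject H₀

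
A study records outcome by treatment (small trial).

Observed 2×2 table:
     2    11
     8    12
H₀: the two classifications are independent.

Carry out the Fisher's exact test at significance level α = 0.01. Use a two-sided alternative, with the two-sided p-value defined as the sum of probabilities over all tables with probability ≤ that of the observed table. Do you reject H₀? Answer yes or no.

reject H₀: no

Margins: r₁=13, r₂=20, c₁=10, c₂=23, n=33
p_obs = C(13,2)·C(20,8)/C(33,10); sum pmf over tables with pmf ≤ p_obs
p-value (two-sided) = 0.24549
At α=0.01: p ≥ α → fail to reject H₀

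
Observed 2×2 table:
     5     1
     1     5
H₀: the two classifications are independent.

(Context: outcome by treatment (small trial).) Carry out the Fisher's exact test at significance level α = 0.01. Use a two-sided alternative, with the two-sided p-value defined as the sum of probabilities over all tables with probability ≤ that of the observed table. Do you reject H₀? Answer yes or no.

reject H₀: no

Margins: r₁=6, r₂=6, c₁=6, c₂=6, n=12
p_obs = C(6,5)·C(6,1)/C(12,6); sum pmf over tables with pmf ≤ p_obs
p-value (two-sided) = 0.08009
At α=0.01: p ≥ α → fail to reject H₀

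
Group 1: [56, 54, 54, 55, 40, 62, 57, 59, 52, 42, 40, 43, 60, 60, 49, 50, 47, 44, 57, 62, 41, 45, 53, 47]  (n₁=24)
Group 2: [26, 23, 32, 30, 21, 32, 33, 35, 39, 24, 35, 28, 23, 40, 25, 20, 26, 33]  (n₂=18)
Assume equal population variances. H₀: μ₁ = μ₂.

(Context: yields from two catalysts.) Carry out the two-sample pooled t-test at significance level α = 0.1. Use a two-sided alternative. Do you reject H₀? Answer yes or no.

x̄₁=51.208, s₁=7.259, n₁=24
x̄₂=29.167, s₂=6.042, n₂=18
s_p² = [23·7.259² + 17·6.042²]/40 = 45.8115
SE = √(s_p²·(1/24+1/18)) = 2.1104
t = (51.208−29.167)/2.1104 = 10.4442
df = 40
p-value (two-sided) = 0.00000
At α=0.1: p < α → reject H₀

reject H₀: yes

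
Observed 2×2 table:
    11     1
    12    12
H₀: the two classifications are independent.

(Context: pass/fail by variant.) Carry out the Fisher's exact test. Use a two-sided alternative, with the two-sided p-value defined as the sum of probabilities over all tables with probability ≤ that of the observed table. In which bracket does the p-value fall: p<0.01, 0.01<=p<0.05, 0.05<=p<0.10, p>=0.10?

Margins: r₁=12, r₂=24, c₁=23, c₂=13, n=36
p_obs = C(12,11)·C(24,12)/C(36,23); sum pmf over tables with pmf ≤ p_obs
p-value (two-sided) = 0.02530
→ bracket: 0.01<=p<0.05

p-value bracket: 0.01<=p<0.05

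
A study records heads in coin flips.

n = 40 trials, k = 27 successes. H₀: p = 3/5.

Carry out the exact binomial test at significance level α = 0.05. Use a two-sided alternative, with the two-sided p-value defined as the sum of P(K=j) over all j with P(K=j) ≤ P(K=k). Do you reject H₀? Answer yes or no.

Exact binomial: n=40, k=27, p₀=3/5=0.6000
P(X=j) = C(n,j)·p₀^j·(1−p₀)^(n−j); p = Σ P(X=j) over j with P(X=j) ≤ P(X=27)
p-value (two-sided) = 0.42009
At α=0.05: p ≥ α → fail to reject H₀

reject H₀: no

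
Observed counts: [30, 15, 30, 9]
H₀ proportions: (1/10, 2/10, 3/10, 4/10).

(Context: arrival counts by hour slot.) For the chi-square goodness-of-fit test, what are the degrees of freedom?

degrees of freedom = 3

df = k − 1 = 4 − 1 = 3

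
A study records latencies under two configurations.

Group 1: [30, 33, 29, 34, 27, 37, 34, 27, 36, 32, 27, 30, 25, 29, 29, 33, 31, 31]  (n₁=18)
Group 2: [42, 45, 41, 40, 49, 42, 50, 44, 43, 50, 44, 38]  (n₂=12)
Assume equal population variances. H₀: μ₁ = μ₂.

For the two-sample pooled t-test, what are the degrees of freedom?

df = n₁ + n₂ − 2 = 18 + 12 − 2 = 28

degrees of freedom = 28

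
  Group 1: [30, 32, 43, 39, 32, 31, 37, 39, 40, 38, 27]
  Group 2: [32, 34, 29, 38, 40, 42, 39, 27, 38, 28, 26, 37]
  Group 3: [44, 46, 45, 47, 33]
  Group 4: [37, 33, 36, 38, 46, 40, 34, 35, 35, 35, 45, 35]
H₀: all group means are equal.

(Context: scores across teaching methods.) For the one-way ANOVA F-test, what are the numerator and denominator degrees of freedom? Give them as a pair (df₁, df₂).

degrees of freedom = [3, 36]

k = 4 groups, N = 40 total
df = (k−1, N−k) = (4−1, 40−4) = (3, 36)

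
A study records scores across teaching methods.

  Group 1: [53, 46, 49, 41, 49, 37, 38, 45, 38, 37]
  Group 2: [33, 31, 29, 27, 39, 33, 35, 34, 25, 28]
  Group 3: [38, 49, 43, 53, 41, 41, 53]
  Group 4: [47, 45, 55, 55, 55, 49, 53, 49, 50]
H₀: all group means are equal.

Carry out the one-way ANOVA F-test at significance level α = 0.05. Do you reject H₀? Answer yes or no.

reject H₀: yes

Group means [43.30, 31.40, 45.43, 50.89], grand mean 42.306
SSB = Σnᵢ(x̄ᵢ−x̄)² = 1930.536; SSW = ΣΣ(x−x̄ᵢ)² = 811.103
MSB = 1930.536/3 = 643.5119; MSW = 811.103/32 = 25.3470
F = MSB/MSW = 25.3881
df = (3, 32)
p-value (upper-tail) = 0.00000
At α=0.05: p < α → reject H₀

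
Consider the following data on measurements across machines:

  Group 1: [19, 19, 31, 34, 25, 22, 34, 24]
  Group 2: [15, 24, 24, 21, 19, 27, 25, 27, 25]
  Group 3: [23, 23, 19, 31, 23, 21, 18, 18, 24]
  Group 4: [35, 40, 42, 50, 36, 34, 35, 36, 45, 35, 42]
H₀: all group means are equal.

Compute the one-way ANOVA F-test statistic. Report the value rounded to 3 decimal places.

Group means [26.00, 23.00, 22.22, 39.09], grand mean 28.243
SSB = Σnᵢ(x̄ᵢ−x̄)² = 1908.346; SSW = ΣΣ(x−x̄ᵢ)² = 794.465
MSB = 1908.346/3 = 636.1154; MSW = 794.465/33 = 24.0747
F = MSB/MSW = 26.4226
df = (3, 33)

test statistic = 26.423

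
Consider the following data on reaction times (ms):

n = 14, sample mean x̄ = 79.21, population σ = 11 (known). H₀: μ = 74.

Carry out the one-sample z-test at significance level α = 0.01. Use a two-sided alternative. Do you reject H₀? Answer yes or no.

SE = σ/√n = 11/√14 = 2.9399
z = (x̄−μ₀)/SE = (79.21−74)/2.9399 = 1.7722
p-value (two-sided) = 0.07636
At α=0.01: p ≥ α → fail to reject H₀

reject H₀: no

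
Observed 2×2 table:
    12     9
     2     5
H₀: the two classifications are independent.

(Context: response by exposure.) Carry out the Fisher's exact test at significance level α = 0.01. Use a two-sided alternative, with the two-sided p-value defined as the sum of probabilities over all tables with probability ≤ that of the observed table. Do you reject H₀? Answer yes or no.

Margins: r₁=21, r₂=7, c₁=14, c₂=14, n=28
p_obs = C(21,12)·C(7,2)/C(28,14); sum pmf over tables with pmf ≤ p_obs
p-value (two-sided) = 0.38454
At α=0.01: p ≥ α → fail to reject H₀

reject H₀: no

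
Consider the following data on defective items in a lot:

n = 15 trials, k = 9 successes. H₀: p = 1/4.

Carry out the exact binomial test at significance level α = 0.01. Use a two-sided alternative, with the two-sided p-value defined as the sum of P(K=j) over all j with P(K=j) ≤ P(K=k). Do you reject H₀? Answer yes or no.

Exact binomial: n=15, k=9, p₀=1/4=0.2500
P(X=j) = C(n,j)·p₀^j·(1−p₀)^(n−j); p = Σ P(X=j) over j with P(X=j) ≤ P(X=9)
p-value (two-sided) = 0.00419
At α=0.01: p < α → reject H₀

reject H₀: yes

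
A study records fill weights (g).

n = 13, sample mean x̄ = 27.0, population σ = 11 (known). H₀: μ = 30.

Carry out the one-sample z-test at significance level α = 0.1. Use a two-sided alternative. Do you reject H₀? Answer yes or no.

reject H₀: no

SE = σ/√n = 11/√13 = 3.0509
z = (x̄−μ₀)/SE = (27.0−30)/3.0509 = -0.9833
p-value (two-sided) = 0.32544
At α=0.1: p ≥ α → fail to reject H₀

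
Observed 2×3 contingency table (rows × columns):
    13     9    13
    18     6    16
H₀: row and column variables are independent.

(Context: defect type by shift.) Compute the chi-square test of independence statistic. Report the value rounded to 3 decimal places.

Row totals [35, 40], col totals [31, 15, 29], n=75
χ² = (13−14.47)²/14.47 + (9−7.00)²/7.00 + (13−13.53)²/13.53 + (18−16.53)²/16.53 + (6−8.00)²/8.00 + (16−15.47)²/15.47 = 1.3896
df = 2

test statistic = 1.390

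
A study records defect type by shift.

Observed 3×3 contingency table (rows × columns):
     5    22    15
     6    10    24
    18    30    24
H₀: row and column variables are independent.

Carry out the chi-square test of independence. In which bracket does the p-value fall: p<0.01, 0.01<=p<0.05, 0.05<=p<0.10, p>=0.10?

p-value bracket: 0.01<=p<0.05

Row totals [42, 40, 72], col totals [29, 62, 63], n=154
χ² = (5−7.91)²/7.91 + (22−16.91)²/16.91 + (15−17.18)²/17.18 + (6−7.53)²/7.53 + (10−16.10)²/16.10 + (24−16.36)²/16.36 + (18−13.56)²/13.56 + (30−28.99)²/28.99 + (24−29.45)²/29.45 = 11.5693
df = 4
p-value (upper-tail) = 0.02086
→ bracket: 0.01<=p<0.05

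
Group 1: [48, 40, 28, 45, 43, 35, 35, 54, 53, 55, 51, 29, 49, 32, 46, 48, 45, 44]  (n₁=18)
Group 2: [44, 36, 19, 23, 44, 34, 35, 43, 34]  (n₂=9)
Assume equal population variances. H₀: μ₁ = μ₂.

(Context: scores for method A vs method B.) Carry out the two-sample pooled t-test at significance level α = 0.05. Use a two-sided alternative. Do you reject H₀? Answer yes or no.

reject H₀: yes

x̄₁=43.333, s₁=8.437, n₁=18
x̄₂=34.667, s₂=8.860, n₂=9
s_p² = [17·8.437² + 8·8.860²]/25 = 73.5200
SE = √(s_p²·(1/18+1/9)) = 3.5005
t = (43.333−34.667)/3.5005 = 2.4759
df = 25
p-value (two-sided) = 0.02042
At α=0.05: p < α → reject H₀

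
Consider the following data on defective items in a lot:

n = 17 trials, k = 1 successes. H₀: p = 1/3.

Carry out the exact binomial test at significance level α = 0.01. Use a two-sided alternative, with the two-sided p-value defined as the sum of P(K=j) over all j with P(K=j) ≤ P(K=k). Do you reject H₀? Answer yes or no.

Exact binomial: n=17, k=1, p₀=1/3=0.3333
P(X=j) = C(n,j)·p₀^j·(1−p₀)^(n−j); p = Σ P(X=j) over j with P(X=j) ≤ P(X=1)
p-value (two-sided) = 0.01765
At α=0.01: p ≥ α → fail to reject H₀

reject H₀: no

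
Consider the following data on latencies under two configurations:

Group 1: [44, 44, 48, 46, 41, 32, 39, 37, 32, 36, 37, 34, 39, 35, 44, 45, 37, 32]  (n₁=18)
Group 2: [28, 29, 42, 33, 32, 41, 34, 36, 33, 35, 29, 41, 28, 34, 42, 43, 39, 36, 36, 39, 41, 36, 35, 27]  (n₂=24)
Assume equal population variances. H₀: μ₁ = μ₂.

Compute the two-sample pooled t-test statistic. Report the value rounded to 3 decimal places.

x̄₁=39.000, s₁=5.168, n₁=18
x̄₂=35.375, s₂=4.915, n₂=24
s_p² = [17·5.168² + 23·4.915²]/40 = 25.2406
SE = √(s_p²·(1/18+1/24)) = 1.5665
t = (39.000−35.375)/1.5665 = 2.3141
df = 40

test statistic = 2.314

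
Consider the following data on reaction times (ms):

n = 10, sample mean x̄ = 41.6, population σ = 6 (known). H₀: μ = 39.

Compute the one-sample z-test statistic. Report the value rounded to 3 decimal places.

SE = σ/√n = 6/√10 = 1.8974
z = (x̄−μ₀)/SE = (41.6−39)/1.8974 = 1.3703

test statistic = 1.370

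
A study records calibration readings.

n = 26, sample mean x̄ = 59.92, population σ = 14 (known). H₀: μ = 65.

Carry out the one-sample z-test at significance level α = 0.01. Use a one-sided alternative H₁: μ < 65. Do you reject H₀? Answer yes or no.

reject H₀: no

SE = σ/√n = 14/√26 = 2.7456
z = (x̄−μ₀)/SE = (59.92−65)/2.7456 = -1.8502
p-value (one-sided, H₁ less) = 0.03214
At α=0.01: p ≥ α → fail to reject H₀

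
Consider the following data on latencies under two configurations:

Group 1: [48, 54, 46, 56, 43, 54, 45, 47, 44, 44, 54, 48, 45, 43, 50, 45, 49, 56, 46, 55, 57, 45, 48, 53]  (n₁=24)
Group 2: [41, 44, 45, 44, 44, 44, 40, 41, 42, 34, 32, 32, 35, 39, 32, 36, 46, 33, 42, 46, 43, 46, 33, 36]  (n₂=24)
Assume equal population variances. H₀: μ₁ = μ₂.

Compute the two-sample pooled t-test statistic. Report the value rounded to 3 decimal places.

test statistic = 6.651

x̄₁=48.958, s₁=4.667, n₁=24
x̄₂=39.583, s₂=5.090, n₂=24
s_p² = [23·4.667² + 23·5.090²]/46 = 23.8433
SE = √(s_p²·(1/24+1/24)) = 1.4096
t = (48.958−39.583)/1.4096 = 6.6509
df = 46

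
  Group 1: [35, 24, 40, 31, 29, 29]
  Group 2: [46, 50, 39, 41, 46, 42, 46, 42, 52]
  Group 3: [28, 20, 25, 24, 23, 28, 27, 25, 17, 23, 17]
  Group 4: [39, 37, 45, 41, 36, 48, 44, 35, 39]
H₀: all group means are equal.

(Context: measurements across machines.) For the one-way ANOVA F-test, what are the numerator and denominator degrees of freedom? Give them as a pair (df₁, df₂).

degrees of freedom = [3, 31]

k = 4 groups, N = 35 total
df = (k−1, N−k) = (4−1, 35−4) = (3, 31)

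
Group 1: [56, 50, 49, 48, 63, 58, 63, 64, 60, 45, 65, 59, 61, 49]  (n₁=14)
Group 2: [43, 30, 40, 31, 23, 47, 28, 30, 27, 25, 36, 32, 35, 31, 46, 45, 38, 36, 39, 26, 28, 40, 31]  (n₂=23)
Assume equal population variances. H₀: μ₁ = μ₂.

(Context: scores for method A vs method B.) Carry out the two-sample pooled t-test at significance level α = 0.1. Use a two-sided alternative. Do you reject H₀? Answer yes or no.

reject H₀: yes

x̄₁=56.429, s₁=6.869, n₁=14
x̄₂=34.217, s₂=7.026, n₂=23
s_p² = [13·6.869² + 22·7.026²]/35 = 48.5526
SE = √(s_p²·(1/14+1/23)) = 2.3620
t = (56.429−34.217)/2.3620 = 9.4036
df = 35
p-value (two-sided) = 0.00000
At α=0.1: p < α → reject H₀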